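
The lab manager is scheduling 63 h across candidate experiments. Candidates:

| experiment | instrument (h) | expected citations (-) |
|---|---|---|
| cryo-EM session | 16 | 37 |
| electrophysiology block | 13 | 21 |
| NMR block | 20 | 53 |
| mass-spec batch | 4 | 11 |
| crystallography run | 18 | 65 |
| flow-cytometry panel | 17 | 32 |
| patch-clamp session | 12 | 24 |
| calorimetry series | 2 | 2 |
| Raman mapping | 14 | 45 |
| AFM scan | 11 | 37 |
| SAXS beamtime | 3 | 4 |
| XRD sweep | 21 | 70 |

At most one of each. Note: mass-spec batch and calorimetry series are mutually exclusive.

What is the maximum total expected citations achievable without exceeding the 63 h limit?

NMR block + crystallography run + Raman mapping + AFM scan uses 63 of the 63 h and totals 200.

200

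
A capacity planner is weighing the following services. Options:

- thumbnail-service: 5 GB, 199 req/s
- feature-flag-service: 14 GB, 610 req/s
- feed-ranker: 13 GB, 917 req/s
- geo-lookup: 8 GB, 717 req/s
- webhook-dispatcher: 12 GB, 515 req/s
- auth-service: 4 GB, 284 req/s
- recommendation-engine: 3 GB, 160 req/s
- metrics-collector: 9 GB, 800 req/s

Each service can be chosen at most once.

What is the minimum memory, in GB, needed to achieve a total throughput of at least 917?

12

Look for the lowest-memory combination reaching 917.
geo-lookup + auth-service: 1001 throughput at 12 GB.
Any bundle with less than 12 GB falls short of 917.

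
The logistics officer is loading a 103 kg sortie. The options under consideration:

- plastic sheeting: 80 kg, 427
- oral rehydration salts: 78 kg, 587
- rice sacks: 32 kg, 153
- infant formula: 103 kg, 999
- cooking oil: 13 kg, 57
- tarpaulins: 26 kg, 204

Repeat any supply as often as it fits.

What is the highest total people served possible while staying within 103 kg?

999

Infant formula uses 103 of the 103 kg and totals 999.
No other feasible combination exceeds 999.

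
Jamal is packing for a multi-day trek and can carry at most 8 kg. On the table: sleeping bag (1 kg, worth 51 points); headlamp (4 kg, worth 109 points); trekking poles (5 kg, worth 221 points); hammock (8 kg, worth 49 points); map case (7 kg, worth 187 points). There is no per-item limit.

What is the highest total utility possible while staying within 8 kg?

408

Density check — sleeping bag 51.00, trekking poles 44.20, headlamp 27.25, map case 26.71 are the best per kg.
8×sleeping bag uses 8 of the 8 kg and totals 408.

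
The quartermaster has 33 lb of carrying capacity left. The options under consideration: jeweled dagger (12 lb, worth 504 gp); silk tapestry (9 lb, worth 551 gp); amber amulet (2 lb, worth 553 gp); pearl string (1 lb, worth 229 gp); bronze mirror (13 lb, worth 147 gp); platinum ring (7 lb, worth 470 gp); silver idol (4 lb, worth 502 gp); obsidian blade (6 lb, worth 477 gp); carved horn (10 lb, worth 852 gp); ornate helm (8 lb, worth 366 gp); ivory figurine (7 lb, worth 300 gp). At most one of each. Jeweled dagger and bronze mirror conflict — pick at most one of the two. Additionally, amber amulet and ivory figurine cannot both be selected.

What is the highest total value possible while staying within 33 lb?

3164

Greedy by ratio would take amber amulet + pearl string + platinum ring + silver idol + obsidian blade + carved horn: 30 lb used, total 3083.
The 7 lb tied up in platinum ring is better spent on silk tapestry — total rises to 3164 (32 lb).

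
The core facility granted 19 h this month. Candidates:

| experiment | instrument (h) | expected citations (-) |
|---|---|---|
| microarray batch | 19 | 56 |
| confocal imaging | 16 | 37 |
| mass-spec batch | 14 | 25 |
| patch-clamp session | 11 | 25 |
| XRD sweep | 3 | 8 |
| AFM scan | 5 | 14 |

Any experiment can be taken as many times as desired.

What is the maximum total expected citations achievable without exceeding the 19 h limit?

Density check — microarray batch 2.95, AFM scan 2.80, XRD sweep 2.67, confocal imaging 2.31 are the best per h.
Microarray batch uses 19 of the 19 h and totals 56.
Every other selection either busts 19 h or fails to beat 56.

56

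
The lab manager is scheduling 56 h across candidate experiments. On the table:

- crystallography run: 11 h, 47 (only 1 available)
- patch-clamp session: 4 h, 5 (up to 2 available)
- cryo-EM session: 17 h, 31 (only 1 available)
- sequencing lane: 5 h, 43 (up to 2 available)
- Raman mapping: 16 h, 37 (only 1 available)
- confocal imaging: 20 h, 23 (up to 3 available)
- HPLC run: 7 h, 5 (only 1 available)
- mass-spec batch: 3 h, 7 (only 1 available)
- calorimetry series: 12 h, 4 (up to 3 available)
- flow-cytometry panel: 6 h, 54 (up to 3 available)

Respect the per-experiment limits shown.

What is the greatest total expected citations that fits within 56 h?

332

Filling by ratio: crystallography run + 2×patch-clamp session + 2×sequencing lane + mass-spec batch + 3×flow-cytometry panel for 312, with 6 h left unused.
Replace 2×patch-clamp session and mass-spec batch with Raman mapping: the trade gains 20 net, giving 332 at 55 h.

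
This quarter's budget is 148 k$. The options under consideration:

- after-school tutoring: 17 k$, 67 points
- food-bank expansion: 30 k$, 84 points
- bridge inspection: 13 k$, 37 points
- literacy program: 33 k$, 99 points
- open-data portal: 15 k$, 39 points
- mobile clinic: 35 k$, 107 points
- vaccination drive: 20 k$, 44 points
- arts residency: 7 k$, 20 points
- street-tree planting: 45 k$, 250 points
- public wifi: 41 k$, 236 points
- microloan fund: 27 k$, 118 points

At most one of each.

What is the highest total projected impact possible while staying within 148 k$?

A density-first pass picks after-school tutoring + arts residency + street-tree planting + public wifi + microloan fund — 691 at 137 k$.
The 24 k$ tied up in after-school tutoring and arts residency is better spent on mobile clinic — total rises to 711 (148 k$).
The closest alternative, after-school tutoring + open-data portal + street-tree planting + public wifi + microloan fund, reaches only 710.

711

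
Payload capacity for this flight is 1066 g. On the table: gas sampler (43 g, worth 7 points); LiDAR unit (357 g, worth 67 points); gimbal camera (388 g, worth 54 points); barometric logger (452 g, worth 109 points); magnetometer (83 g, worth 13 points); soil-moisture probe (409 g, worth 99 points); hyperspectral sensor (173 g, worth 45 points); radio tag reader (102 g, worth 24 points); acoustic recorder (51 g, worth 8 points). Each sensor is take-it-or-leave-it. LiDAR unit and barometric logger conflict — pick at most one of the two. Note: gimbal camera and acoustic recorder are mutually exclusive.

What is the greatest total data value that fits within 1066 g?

253

Best packing: barometric logger + soil-moisture probe + hyperspectral sensor — 1034 g, 253 total.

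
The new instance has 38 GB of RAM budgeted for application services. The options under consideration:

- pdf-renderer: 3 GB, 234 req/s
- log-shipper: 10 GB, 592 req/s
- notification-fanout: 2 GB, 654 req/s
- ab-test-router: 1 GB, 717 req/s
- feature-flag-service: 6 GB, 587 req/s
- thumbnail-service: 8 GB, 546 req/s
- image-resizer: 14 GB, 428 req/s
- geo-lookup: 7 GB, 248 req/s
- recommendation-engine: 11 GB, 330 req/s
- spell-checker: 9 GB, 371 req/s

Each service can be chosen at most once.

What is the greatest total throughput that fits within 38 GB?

The ratio ordering already packs tightly: pdf-renderer + log-shipper + notification-fanout + ab-test-router + feature-flag-service + thumbnail-service + geo-lookup, 37 GB, 3578.
Runner-up log-shipper + notification-fanout + ab-test-router + feature-flag-service + thumbnail-service + spell-checker tops out at 3467.

3578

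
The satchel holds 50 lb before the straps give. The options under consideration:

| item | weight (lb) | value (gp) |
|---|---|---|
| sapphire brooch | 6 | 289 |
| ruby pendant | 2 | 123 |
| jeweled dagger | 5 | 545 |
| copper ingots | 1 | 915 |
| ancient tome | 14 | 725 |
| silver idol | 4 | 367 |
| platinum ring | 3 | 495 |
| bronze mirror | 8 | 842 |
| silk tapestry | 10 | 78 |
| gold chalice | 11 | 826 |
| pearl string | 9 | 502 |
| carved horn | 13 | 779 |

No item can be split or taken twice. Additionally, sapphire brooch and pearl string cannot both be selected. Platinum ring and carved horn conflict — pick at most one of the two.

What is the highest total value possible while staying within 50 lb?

Ranking by ratio (value/lb): copper ingots 915.00, platinum ring 165.00, jeweled dagger 109.00.
Best packing: ruby pendant + jeweled dagger + copper ingots + ancient tome + silver idol + platinum ring + bronze mirror + gold chalice — 48 lb, 4838 total.
Next best is sapphire brooch + ruby pendant + jeweled dagger + copper ingots + ancient tome + platinum ring + bronze mirror + gold chalice at 4760 (50 lb) — short by 78.

4838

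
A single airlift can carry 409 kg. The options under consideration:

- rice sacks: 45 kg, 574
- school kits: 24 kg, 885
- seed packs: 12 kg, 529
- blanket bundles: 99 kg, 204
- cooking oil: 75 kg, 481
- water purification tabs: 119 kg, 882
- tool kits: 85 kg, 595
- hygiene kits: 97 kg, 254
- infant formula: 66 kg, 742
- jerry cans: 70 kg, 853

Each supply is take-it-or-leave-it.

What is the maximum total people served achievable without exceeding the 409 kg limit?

Greedy by ratio would take rice sacks + school kits + seed packs + water purification tabs + infant formula + jerry cans: 336 kg used, total 4465.
Replace water purification tabs with cooking oil + tool kits: the trade gains 194 net, giving 4659 at 377 kg.
An exhaustive check of the 1024 subsets confirms 4659.

4659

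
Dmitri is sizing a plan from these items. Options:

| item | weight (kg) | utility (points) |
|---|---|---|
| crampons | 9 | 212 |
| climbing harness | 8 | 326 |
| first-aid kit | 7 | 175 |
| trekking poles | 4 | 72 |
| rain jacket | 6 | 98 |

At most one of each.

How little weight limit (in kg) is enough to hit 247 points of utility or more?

8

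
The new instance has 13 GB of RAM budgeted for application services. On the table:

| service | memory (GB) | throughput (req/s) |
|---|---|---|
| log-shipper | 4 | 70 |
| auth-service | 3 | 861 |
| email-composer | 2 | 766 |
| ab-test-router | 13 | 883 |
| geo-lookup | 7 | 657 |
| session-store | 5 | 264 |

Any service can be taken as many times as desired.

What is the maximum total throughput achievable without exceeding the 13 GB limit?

By throughput per GB: email-composer 383.00, auth-service 287.00, geo-lookup 93.86, ab-test-router 67.92 lead.
A density-first pass picks 6×email-composer — 4596 at 12 GB.
Replace email-composer with auth-service: the trade gains 95 net, giving 4691 at 13 GB.
Nothing else within 13 GB beats 4691.

4691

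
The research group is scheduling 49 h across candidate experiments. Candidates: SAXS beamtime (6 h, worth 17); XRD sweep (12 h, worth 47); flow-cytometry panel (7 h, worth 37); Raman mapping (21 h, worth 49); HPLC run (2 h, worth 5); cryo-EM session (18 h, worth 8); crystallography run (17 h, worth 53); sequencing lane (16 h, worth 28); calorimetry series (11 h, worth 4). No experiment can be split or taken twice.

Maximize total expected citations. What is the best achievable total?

159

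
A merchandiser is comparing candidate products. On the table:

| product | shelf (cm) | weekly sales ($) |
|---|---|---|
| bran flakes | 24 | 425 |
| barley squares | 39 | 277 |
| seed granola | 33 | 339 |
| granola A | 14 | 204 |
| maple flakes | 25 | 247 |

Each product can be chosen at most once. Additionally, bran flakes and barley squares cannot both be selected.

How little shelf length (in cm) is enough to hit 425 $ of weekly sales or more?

24

Need the lightest bundle worth ≥ 425.
Taking bran flakes gives 425 (≥ 425) for 24 cm.
Below 24 cm the best achievable stays under 425.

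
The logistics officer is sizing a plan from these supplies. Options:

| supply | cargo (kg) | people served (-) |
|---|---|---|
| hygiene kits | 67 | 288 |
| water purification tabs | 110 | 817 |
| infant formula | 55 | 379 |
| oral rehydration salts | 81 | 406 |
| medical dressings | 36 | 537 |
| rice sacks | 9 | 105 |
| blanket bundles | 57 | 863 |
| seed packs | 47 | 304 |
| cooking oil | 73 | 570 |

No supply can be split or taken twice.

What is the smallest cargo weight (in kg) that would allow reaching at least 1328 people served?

93

Need the lightest bundle worth ≥ 1328.
medical dressings + blanket bundles reaches 1400 using 93 kg.
Any bundle with less than 93 kg falls short of 1328.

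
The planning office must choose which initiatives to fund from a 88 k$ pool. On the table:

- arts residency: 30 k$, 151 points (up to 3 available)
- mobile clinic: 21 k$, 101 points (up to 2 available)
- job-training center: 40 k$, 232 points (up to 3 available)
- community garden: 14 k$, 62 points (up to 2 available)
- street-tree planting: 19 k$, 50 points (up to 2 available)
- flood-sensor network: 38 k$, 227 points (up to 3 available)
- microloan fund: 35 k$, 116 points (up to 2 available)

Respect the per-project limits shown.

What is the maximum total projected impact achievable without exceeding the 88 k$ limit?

464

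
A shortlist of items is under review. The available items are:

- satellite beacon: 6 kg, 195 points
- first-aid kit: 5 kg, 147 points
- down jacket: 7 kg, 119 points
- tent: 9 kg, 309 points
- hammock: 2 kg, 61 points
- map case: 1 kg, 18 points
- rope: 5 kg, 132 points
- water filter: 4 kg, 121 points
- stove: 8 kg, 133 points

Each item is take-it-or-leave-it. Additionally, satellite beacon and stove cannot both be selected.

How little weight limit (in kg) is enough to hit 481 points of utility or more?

15

Look for the lowest-weight combination reaching 481.
Taking satellite beacon + tent gives 504 (≥ 481) for 15 kg.
Any bundle with less than 15 kg falls short of 481.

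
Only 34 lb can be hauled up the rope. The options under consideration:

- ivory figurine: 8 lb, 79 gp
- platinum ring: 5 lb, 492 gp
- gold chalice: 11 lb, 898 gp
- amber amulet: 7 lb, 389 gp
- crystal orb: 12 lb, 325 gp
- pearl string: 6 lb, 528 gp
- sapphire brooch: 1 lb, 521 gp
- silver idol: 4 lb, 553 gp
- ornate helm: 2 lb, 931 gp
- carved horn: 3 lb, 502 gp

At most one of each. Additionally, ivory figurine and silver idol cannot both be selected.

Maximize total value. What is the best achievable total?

Ranking by ratio (value/lb): sapphire brooch 521.00, ornate helm 465.50, carved horn 167.33.
Taking platinum ring + gold chalice + pearl string + sapphire brooch + silver idol + ornate helm + carved horn: 32 lb used, 4425 in value.
The closest alternative, gold chalice + amber amulet + pearl string + sapphire brooch + silver idol + ornate helm + carved horn, reaches only 4322.

4425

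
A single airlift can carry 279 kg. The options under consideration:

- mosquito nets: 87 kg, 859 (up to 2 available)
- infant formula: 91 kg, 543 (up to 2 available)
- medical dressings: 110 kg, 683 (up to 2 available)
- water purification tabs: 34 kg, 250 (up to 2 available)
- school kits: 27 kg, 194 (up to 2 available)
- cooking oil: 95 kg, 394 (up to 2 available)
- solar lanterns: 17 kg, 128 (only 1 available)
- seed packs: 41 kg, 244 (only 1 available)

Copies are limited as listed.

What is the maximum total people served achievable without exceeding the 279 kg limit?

The ratio heuristic lands on 2×mosquito nets + 2×water purification tabs + solar lanterns (2346) but leaves 20 kg idle.
Replace water purification tabs with 2×school kits: the trade gains 138 net, giving 2484 at 279 kg.

2484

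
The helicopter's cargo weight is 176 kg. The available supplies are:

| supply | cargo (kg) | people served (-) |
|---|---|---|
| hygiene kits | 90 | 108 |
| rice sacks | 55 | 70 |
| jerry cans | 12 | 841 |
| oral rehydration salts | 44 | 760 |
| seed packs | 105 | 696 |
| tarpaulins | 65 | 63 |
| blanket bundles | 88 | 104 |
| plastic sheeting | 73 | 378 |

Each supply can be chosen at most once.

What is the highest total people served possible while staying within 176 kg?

2297

Ranking by ratio (people served/kg): jerry cans 70.08, oral rehydration salts 17.27, seed packs 6.63, plastic sheeting 5.18.
Taking jerry cans + oral rehydration salts + seed packs: 161 kg used, 2297 in people served.
That's the maximum — no swap from here does better than 2297.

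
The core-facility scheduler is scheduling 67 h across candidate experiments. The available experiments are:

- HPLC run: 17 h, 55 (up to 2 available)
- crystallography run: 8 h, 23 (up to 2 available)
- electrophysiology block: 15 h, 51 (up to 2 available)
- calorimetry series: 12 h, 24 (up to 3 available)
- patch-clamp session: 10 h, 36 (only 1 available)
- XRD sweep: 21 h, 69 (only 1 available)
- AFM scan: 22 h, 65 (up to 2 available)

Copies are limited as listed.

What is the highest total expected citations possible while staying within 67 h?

A density-first pass picks 2×electrophysiology block + patch-clamp session + XRD sweep — 207 at 61 h.
The 36 h tied up in electrophysiology block and XRD sweep is better spent on 2×HPLC run + crystallography run — total rises to 220 (67 h).
No other feasible combination exceeds 220.

220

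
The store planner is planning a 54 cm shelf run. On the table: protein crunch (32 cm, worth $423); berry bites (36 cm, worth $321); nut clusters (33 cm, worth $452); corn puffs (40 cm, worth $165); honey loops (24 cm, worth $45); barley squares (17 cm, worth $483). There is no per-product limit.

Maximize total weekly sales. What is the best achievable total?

1449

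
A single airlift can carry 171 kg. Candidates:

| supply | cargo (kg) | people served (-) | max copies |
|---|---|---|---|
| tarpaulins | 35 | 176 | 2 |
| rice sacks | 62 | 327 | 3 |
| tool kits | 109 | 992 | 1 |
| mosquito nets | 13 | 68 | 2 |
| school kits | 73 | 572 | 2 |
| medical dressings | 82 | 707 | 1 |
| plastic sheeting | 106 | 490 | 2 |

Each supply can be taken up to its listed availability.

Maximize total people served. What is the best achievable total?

Density check — tool kits 9.10, medical dressings 8.62, school kits 7.84, rice sacks 5.27 are the best per kg.
Taking the top-ratio supplies first gives rice sacks + tool kits for 1319 (171 kg).
Reworking the packing: mosquito nets + school kits + medical dressings uses 168 kg and improves the total to 1347.

1347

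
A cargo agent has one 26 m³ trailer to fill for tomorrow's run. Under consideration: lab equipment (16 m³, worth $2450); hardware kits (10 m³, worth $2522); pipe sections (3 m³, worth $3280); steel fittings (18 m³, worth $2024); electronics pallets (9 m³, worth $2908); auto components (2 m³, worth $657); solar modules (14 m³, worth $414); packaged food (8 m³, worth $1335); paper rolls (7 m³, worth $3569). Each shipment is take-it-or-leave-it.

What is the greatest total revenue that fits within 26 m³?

Ranking by ratio (revenue/m³): pipe sections 1093.33, paper rolls 509.86, auto components 328.50, electronics pallets 323.11.
Taking pipe sections + electronics pallets + auto components + paper rolls: 21 m³ used, 10414 in revenue.
Next best is hardware kits + pipe sections + auto components + paper rolls at 10028 (22 m³) — short by 386.

10414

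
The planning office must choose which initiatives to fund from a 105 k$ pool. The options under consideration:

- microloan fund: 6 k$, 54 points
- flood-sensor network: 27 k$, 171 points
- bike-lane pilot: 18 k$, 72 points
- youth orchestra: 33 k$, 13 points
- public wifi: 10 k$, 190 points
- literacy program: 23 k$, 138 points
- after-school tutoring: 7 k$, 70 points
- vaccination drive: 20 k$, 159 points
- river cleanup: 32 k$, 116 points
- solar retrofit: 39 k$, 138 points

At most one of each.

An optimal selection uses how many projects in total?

The maximum projected impact within 105 k$ is 800.
One optimal bundle: flood-sensor network + bike-lane pilot + public wifi + literacy program + after-school tutoring + vaccination drive (105 k$).
All optima have 6 projects.

6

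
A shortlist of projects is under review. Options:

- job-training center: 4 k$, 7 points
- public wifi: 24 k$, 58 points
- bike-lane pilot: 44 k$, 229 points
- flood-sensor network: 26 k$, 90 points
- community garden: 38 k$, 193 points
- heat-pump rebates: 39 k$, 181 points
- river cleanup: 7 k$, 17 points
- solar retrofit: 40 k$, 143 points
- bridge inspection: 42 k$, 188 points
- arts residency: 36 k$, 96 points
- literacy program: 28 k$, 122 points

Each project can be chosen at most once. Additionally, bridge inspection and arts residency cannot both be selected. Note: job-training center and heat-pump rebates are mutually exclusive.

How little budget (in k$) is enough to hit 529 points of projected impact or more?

Minimise k$ subject to total projected impact ≥ 529.
Taking bike-lane pilot + community garden + literacy program gives 544 (≥ 529) for 110 k$.
No combination under 110 k$ hits 529.

110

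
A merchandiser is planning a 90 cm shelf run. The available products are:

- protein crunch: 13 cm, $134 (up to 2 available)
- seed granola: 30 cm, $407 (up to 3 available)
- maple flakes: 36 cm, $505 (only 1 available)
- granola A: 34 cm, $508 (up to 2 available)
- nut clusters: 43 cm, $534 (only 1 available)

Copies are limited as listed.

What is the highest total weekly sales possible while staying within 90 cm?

1221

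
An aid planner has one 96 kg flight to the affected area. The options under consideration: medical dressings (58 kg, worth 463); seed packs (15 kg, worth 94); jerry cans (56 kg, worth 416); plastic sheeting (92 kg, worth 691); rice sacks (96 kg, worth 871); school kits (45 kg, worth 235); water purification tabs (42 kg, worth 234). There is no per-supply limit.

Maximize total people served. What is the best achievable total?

Taking rice sacks: 96 kg used, 871 in people served.

871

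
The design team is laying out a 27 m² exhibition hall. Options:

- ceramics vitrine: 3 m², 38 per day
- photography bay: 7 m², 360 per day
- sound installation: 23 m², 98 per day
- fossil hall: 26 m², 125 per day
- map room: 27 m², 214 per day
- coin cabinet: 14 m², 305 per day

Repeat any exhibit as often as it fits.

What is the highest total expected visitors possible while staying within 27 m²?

1156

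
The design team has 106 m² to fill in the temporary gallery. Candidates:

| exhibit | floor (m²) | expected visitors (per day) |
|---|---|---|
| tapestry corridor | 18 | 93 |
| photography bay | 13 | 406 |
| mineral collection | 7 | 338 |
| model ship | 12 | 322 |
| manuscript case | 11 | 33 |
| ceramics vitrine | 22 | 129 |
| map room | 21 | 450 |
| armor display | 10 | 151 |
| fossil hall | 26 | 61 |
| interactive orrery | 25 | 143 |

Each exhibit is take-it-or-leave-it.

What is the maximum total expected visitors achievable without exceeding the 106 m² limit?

Filling by ratio: tapestry corridor + photography bay + mineral collection + model ship + ceramics vitrine + map room + armor display for 1889, with 3 m² left unused.
Replace ceramics vitrine with interactive orrery: the trade gains 14 net, giving 1903 at 106 m².
The closest alternative, tapestry corridor + photography bay + mineral collection + model ship + ceramics vitrine + map room + armor display, reaches only 1889.

1903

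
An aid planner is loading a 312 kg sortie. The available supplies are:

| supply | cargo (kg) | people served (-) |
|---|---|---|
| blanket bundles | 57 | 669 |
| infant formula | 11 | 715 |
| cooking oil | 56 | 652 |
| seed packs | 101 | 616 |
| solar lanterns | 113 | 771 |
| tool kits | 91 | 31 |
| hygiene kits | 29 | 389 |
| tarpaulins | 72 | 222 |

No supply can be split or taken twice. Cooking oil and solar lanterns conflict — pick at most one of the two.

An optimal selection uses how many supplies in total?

5

Best achievable people served is 3160.
One optimal bundle: blanket bundles + infant formula + seed packs + solar lanterns + hygiene kits (311 kg).
Every optimal selection uses 5 supplies.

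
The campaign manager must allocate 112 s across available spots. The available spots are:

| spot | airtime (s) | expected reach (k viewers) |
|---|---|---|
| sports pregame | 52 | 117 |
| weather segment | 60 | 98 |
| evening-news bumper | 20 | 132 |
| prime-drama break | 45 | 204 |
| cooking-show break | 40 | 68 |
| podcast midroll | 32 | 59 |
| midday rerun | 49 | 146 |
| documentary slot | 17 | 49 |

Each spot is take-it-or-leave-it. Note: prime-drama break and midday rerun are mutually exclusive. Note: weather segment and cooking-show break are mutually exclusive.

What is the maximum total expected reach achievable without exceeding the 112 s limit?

Filling by ratio: evening-news bumper + prime-drama break + documentary slot for 385, with 30 s left unused.
Replace documentary slot with cooking-show break: the trade gains 19 net, giving 404 at 105 s.
The closest alternative, evening-news bumper + prime-drama break + podcast midroll, reaches only 395.

404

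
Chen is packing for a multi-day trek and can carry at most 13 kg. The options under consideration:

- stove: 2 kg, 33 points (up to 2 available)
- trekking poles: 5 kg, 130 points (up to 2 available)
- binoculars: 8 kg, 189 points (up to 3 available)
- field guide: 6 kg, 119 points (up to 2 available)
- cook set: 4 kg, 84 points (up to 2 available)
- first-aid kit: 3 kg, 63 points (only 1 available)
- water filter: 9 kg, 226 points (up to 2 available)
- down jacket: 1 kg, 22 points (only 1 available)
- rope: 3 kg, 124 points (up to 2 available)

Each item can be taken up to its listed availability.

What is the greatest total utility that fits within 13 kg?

Density check — rope 41.33, trekking poles 26.00, water filter 25.11 are the best per kg.
Taking the top-ratio items first gives trekking poles + down jacket + 2×rope for 400 (12 kg).
The 1 kg tied up in down jacket is better spent on stove — total rises to 411 (13 kg).
No other feasible combination exceeds 411.

411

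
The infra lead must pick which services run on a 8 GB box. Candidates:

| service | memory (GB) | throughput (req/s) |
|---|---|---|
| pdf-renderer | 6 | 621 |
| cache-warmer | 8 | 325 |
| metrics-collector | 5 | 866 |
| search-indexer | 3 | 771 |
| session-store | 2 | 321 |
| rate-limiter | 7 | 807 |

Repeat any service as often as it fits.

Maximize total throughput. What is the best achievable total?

1863

Best packing: 2×search-indexer + session-store — 8 GB, 1863 total.
That's the maximum — no swap from here does better than 1863.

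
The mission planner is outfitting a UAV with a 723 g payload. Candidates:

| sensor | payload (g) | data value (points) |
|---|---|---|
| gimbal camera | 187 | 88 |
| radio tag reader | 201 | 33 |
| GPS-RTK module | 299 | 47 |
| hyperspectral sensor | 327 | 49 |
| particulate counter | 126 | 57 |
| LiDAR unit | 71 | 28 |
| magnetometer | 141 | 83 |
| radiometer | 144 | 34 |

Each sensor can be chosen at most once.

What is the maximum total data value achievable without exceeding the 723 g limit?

Ranking by ratio (data value/g): magnetometer 0.59, gimbal camera 0.47, particulate counter 0.45.
The ratio ordering already packs tightly: gimbal camera + particulate counter + LiDAR unit + magnetometer + radiometer, 669 g, 290.
The closest alternative, gimbal camera + particulate counter + magnetometer + radiometer, reaches only 262.

290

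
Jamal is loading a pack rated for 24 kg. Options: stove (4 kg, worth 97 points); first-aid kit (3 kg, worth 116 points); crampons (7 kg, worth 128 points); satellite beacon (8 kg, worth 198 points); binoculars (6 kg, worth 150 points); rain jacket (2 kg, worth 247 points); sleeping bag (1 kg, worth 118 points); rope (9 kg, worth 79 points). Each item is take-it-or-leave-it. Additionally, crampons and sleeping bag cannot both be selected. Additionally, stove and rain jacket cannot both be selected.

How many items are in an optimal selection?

5

Optimal total is 829.
For example first-aid kit + satellite beacon + binoculars + rain jacket + sleeping bag achieves it, using 20 kg.
Every optimal selection uses 5 items.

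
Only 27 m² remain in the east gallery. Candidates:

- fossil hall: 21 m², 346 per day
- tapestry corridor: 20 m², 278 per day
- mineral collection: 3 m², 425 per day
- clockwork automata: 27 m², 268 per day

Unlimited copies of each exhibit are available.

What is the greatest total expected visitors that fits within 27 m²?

By expected visitors per m²: mineral collection 141.67, fossil hall 16.48, tapestry corridor 13.90, clockwork automata 9.93 lead.
9×mineral collection uses 27 of the 27 m² and totals 3825.
Nothing else within 27 m² beats 3825.

3825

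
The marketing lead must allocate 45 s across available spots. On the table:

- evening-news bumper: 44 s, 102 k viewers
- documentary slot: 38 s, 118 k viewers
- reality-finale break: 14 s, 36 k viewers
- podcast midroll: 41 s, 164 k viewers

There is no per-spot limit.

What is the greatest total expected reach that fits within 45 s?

164

Taking podcast midroll: 41 s used, 164 in expected reach.
No other feasible combination exceeds 164.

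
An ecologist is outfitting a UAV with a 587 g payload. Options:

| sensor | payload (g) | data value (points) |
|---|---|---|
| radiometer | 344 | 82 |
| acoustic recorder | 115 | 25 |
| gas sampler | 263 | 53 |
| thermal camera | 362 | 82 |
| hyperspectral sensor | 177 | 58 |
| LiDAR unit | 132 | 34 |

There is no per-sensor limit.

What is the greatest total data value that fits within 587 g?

174

By data value per g: hyperspectral sensor 0.33, LiDAR unit 0.26, radiometer 0.24 lead.
3×hyperspectral sensor uses 531 of the 587 g and totals 174.
The spare 56 g is too small for any remaining sensor, and no exchange beats 174.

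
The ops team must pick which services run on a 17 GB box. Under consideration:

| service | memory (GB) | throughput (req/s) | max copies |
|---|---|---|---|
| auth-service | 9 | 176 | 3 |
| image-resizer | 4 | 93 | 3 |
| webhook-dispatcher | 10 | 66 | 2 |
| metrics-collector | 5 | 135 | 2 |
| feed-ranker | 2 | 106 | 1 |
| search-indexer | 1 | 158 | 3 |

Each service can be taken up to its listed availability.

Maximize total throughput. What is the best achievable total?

859

Ranking by ratio (throughput/GB): search-indexer 158.00, feed-ranker 53.00, metrics-collector 27.00, image-resizer 23.25.
A density-first pass picks 2×metrics-collector + feed-ranker + 3×search-indexer — 850 at 15 GB.
Replace 2×metrics-collector with 3×image-resizer: the trade gains 9 net, giving 859 at 17 GB.
That's the maximum — no swap from here does better than 859.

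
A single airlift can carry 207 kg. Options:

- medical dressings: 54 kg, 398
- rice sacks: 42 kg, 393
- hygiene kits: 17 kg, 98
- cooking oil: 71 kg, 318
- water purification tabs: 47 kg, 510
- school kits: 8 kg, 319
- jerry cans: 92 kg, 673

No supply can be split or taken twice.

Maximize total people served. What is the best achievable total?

1993

By people served per kg: school kits 39.88, water purification tabs 10.85, rice sacks 9.36 lead.
The ratio heuristic lands on medical dressings + rice sacks + hygiene kits + water purification tabs + school kits (1718) but leaves 39 kg idle.
Replace medical dressings with jerry cans: the trade gains 275 net, giving 1993 at 206 kg.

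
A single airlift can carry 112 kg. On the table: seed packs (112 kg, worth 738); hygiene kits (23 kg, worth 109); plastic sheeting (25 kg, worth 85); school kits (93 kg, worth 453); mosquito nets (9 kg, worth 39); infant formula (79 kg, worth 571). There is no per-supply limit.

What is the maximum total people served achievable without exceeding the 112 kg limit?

738

Taking the top-ratio supplies first gives hygiene kits + mosquito nets + infant formula for 719 (111 kg).
The 111 kg tied up in hygiene kits and mosquito nets and infant formula is better spent on seed packs — total rises to 738 (112 kg).
Every other selection either busts 112 kg or fails to beat 738.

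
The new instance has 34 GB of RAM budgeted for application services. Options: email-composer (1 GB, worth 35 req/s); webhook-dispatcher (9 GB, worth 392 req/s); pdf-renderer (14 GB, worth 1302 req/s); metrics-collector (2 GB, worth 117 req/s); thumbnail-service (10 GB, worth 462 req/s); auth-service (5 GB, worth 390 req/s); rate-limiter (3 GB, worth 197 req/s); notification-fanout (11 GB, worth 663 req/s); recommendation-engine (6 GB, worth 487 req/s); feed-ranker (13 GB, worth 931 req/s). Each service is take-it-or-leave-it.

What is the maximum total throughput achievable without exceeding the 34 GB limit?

2755

Filling by ratio: email-composer + pdf-renderer + metrics-collector + auth-service + rate-limiter + recommendation-engine for 2528, with 3 GB left unused.
Dropping metrics-collector and auth-service and rate-limiter frees 10 GB; slotting in feed-ranker (13 GB) lifts the total to 2755 at 34 GB.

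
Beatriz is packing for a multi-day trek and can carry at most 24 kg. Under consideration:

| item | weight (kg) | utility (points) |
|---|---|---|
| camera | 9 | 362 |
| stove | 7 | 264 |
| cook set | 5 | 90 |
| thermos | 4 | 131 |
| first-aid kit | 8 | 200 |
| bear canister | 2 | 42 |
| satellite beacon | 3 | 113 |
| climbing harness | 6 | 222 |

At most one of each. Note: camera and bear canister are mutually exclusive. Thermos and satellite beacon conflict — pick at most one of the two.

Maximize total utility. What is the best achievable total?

Camera + stove + climbing harness uses 22 of the 24 kg and totals 848.
Every other selection either busts 24 kg or breaks a pairing rule or fails to beat 848.

848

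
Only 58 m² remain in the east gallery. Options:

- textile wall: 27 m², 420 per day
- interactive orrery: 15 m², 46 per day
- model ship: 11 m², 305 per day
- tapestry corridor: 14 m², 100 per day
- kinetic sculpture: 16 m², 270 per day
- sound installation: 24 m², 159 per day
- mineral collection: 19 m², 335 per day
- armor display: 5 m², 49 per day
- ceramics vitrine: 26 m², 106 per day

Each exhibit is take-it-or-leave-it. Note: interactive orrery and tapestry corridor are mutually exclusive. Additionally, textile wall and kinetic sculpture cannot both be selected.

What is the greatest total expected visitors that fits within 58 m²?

A density-first pass picks model ship + kinetic sculpture + mineral collection + armor display — 959 at 51 m².
The 21 m² tied up in kinetic sculpture and armor display is better spent on textile wall — total rises to 1060 (57 m²).
That's the maximum — no feasible swap from here does better than 1060.

1060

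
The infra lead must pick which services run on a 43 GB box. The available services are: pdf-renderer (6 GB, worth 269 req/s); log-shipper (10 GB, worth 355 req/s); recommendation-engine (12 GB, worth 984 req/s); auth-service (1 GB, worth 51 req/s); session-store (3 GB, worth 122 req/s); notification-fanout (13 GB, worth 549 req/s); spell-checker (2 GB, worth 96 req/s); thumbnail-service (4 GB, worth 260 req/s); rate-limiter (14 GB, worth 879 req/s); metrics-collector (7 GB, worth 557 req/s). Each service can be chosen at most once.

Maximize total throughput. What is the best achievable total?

Taking pdf-renderer + recommendation-engine + thumbnail-service + rate-limiter + metrics-collector: 43 GB used, 2949 in throughput.
Every other selection either busts 43 GB or fails to beat 2949.

2949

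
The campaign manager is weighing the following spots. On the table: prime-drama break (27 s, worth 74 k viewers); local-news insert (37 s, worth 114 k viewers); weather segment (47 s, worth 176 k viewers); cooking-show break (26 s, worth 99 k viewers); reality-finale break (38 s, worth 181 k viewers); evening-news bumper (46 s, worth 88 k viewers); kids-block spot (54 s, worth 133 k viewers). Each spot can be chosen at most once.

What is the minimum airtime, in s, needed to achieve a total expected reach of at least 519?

Look for the lowest-airtime combination reaching 519.
prime-drama break + weather segment + cooking-show break + reality-finale break reaches 530 using 138 s.
Below 138 s the best achievable stays under 519.

138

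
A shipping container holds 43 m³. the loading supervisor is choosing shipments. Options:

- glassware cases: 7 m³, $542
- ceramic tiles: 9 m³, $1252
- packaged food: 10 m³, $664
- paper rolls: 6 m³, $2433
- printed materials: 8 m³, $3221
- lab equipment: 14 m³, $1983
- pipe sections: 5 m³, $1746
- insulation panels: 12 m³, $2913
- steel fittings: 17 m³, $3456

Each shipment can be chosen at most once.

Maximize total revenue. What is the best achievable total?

Filling by ratio: ceramic tiles + paper rolls + printed materials + pipe sections + insulation panels for 11565, with 3 m³ left unused.
The 14 m³ tied up in ceramic tiles and pipe sections is better spent on steel fittings — total rises to 12023 (43 m³).
Next best is ceramic tiles + paper rolls + printed materials + pipe sections + insulation panels at 11565 (40 m³) — short by 458.

12023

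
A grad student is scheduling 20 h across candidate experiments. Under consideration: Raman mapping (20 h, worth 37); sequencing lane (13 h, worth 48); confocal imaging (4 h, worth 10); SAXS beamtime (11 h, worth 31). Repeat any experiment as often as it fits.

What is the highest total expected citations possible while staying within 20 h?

58

Best packing: sequencing lane + confocal imaging — 17 h, 58 total.
That's the maximum — no swap from here does better than 58.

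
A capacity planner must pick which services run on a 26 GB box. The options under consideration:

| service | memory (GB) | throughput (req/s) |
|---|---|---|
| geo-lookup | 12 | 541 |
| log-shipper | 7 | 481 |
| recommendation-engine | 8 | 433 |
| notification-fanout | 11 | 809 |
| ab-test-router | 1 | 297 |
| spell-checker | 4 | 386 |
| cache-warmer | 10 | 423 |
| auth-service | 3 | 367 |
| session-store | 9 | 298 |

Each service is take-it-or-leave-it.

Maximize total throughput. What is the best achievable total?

2340

Ranking by ratio (throughput/GB): ab-test-router 297.00, auth-service 122.33, spell-checker 96.50.
Log-shipper + notification-fanout + ab-test-router + spell-checker + auth-service uses 26 of the 26 GB and totals 2340.
Runner-up log-shipper + notification-fanout + spell-checker + auth-service tops out at 2043.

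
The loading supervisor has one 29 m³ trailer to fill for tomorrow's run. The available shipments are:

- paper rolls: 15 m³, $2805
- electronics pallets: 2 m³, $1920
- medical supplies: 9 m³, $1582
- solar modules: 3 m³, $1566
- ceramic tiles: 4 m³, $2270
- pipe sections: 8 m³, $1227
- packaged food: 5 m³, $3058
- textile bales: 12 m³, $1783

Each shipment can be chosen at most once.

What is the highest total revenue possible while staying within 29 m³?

Best packing: paper rolls + electronics pallets + solar modules + ceramic tiles + packaged food — 29 m³, 11619 total.

11619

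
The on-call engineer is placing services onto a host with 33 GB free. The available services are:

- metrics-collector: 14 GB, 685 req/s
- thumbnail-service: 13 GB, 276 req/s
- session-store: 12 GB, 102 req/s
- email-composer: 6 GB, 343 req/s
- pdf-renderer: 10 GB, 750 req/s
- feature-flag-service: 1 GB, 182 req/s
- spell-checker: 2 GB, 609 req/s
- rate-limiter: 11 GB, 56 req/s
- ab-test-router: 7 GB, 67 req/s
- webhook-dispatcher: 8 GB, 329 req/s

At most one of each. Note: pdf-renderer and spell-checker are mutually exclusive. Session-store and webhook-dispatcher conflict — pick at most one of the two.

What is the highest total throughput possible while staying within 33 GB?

2148

Metrics-collector + email-composer + feature-flag-service + spell-checker + webhook-dispatcher uses 31 of the 33 GB and totals 2148.
The closest alternative, metrics-collector + email-composer + spell-checker + webhook-dispatcher, reaches only 1966.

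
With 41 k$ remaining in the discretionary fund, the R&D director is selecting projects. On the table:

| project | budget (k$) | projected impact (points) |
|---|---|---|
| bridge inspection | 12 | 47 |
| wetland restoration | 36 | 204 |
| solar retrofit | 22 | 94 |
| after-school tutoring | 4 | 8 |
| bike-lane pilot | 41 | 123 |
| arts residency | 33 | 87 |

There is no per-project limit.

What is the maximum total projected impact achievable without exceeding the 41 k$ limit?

212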